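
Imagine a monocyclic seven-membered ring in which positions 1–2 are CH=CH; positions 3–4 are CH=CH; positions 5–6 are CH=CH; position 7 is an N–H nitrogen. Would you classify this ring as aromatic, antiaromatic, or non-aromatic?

Antiaromatic

Check conjugation: every atom in a ring double bond is sp² and brings one electron to the p orbital; the pyrrole-type nitrogen donates its lone pair from the p orbital — every position has a p orbital, so the cyclic π system is continuous.
π-electron count: 3 × 2 = 6 from the double-bond units + 2 from the NH atom = 8.
8 is a 4n count (n = 2), so the planar conjugated ring is antiaromatic.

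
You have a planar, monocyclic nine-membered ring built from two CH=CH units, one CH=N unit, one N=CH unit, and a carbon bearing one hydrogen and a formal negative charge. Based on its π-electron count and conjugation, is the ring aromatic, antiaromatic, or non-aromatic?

Every ring atom contributes a p orbital perpendicular to the ring (the double-bond atoms are sp², each contributing one p electron; each sp² =N– keeps its lone pair in-plane and puts one electron into the π system; the carbanion's lone pair occupies the p orbital), so the π system is cyclic and fully conjugated.
Counting π electrons: 4 × 2 = 8 from the double-bond units + 2 from the CH(-) atom = 10.
That gives a 4n+2 count (10, n = 2).

Aromatic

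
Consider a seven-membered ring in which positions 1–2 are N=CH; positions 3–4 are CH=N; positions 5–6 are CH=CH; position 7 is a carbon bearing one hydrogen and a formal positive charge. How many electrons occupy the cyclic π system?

Every ring atom contributes a p orbital perpendicular to the ring (the double-bond atoms are sp², each contributing one p electron; the doubly-bonded nitrogens are pyridine-type — their lone pairs lie in the ring plane, leaving one electron in the p orbital; the carbocation has an empty p orbital), so the π system is cyclic and fully conjugated.
Tallying contributions gives 3 × 2 = 6 from the double-bond units + 0 from the CH(+) atom = 6.

6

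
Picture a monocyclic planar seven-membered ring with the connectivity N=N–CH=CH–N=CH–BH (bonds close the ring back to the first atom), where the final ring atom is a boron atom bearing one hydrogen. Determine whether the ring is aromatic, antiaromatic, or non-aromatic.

Aromatic

Every ring atom contributes a p orbital perpendicular to the ring (every atom in a ring double bond is sp² and brings one electron to the p orbital; each sp² =N– keeps its lone pair in-plane and puts one electron into the π system; the boron has an empty p orbital), so the π system is cyclic and fully conjugated.
Adding the contributions, 3 × 2 = 6 from the double-bond units + 0 from the BH atom = 6.
That gives a 4n+2 count (6, n = 1).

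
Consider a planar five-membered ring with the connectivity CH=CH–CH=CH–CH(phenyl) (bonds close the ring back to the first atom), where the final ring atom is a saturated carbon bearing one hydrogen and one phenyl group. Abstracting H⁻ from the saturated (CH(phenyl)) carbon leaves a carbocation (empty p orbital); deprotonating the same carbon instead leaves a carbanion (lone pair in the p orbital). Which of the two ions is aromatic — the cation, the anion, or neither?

The anion

In both ions every ring atom is sp² and contributes a p orbital, so both rings are fully conjugated.
Cation: 2 × 2 + 0 = 4 π electrons → 4(1), antiaromatic.
Anion: 2 × 2 + 2 = 6 π electrons → 4(1)+2, aromatic.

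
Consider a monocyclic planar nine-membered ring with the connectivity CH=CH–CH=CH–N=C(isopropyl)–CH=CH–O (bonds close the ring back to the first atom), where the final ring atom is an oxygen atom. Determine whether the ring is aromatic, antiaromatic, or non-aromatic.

Aromatic

The p orbitals form a continuous loop: every atom in a ring double bond is sp² and brings one electron to the p orbital; each sp² =N– keeps its lone pair in-plane and puts one electron into the π system; the oxygen donates one lone pair from its p orbital. The ring is fully conjugated.
Tallying contributions gives 4 × 2 = 8 from the double-bond units + 2 from the O atom = 10.
10 = 4(2) + 2, which satisfies Hückel's 4n+2 rule.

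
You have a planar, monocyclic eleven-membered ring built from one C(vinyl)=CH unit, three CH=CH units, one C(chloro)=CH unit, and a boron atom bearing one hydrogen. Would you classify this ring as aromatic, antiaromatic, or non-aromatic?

The p orbitals form a continuous loop: the double-bond atoms are sp², each contributing one p electron; the boron has an empty p orbital. The ring is fully conjugated.
Adding the contributions, 5 × 2 = 10 from the double-bond units + 0 from the BH atom = 10.
10 = 4(2) + 2, which satisfies Hückel's 4n+2 rule.

Aromatic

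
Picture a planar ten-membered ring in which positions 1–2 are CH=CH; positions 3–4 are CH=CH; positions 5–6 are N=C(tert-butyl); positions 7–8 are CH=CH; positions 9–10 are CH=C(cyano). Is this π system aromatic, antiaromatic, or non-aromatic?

Aromatic

Every ring atom contributes a p orbital perpendicular to the ring (each doubly-bonded ring atom is sp² with one p-orbital electron; each =N– nitrogen is pyridine-type (lone pair in the sp² plane, one electron in the p orbital)), so the π system is cyclic and fully conjugated.
Adding the contributions, 5 × 2 = 10 from the 5 double-bond units.
That gives a 4n+2 count (10, n = 2).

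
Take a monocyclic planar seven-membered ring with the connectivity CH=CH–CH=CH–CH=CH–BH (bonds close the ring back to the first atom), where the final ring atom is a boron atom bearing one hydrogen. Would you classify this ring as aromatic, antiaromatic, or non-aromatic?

All ring atoms are sp² and supply a p orbital to the ring (every atom in a ring double bond is sp² and brings one electron to the p orbital; the boron has an empty p orbital); the conjugation is uninterrupted.
Counting π electrons: 3 × 2 = 6 from the double-bond units + 0 from the BH atom = 6.
Since 6 = 4·1 + 2, the ring meets the 4n+2 criterion.

Aromatic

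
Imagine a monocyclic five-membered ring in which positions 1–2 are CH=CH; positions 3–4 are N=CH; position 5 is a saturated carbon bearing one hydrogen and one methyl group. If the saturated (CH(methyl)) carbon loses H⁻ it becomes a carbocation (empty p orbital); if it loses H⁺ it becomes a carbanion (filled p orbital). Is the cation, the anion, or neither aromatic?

In both ions every ring atom is sp² and contributes a p orbital, so both rings are fully conjugated.
Cation: 2 × 2 + 0 = 4 π electrons → 4(1), antiaromatic.
Anion: 2 × 2 + 2 = 6 π electrons → 4(1)+2, aromatic.

The anion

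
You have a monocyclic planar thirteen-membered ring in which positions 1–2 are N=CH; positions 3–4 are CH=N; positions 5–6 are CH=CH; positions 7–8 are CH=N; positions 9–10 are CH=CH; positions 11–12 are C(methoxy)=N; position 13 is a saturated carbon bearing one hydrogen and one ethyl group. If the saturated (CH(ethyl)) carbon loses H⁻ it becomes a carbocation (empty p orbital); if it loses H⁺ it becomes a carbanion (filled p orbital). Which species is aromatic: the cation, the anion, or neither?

The anion

Once that carbon is sp², every ring atom has a p orbital and both ions are fully conjugated.
Cation: 6 × 2 + 0 = 12 π electrons → 4(3), antiaromatic.
Anion: 6 × 2 + 2 = 14 π electrons → 4(3)+2, aromatic.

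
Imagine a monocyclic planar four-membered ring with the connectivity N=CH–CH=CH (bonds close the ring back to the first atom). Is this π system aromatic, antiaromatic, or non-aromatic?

Antiaromatic

Every ring atom contributes a p orbital perpendicular to the ring (every atom in a ring double bond is sp² and brings one electron to the p orbital; each sp² =N– keeps its lone pair in-plane and puts one electron into the π system), so the π system is cyclic and fully conjugated.
Counting π electrons: 2 × 2 = 4 from the 2 double-bond units.
4 = 4(1); a planar, fully conjugated 4n system is antiaromatic.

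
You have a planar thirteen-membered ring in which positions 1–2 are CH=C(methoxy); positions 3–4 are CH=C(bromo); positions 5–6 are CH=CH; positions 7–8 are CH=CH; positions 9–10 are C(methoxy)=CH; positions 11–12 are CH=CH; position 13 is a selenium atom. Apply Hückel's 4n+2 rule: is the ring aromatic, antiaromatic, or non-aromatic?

Aromatic

Every ring atom contributes a p orbital perpendicular to the ring (each doubly-bonded ring atom is sp² with one p-orbital electron; the selenium donates one lone pair from its p orbital), so the π system is cyclic and fully conjugated.
π-electron count: 6 × 2 = 12 from the double-bond units + 2 from the Se atom = 14.
That gives a 4n+2 count (14, n = 3).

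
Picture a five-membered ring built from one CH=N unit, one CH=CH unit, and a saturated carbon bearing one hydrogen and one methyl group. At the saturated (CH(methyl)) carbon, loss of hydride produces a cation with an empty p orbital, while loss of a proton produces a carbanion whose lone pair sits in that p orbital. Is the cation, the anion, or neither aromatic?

The anion

In both ions every ring atom is sp² and contributes a p orbital, so both rings are fully conjugated.
Cation: 2 × 2 + 0 = 4 π electrons → 4(1), antiaromatic.
Anion: 2 × 2 + 2 = 6 π electrons → 4(1)+2, aromatic.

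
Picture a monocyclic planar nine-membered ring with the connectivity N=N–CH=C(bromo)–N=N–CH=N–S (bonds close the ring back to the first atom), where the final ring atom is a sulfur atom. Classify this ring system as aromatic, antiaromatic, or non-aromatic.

Every ring atom contributes a p orbital perpendicular to the ring (every atom in a ring double bond is sp² and brings one electron to the p orbital; the doubly-bonded nitrogens are pyridine-type — their lone pairs lie in the ring plane, leaving one electron in the p orbital; the sulfur donates one lone pair from its p orbital), so the π system is cyclic and fully conjugated.
Counting π electrons: 4 × 2 = 8 from the double-bond units + 2 from the S atom = 10.
That gives a 4n+2 count (10, n = 2).

Aromatic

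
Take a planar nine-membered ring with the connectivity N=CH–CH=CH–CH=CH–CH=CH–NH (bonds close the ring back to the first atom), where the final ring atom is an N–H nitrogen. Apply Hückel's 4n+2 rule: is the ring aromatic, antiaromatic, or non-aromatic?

Aromatic

The p orbitals form a continuous loop: the double-bond atoms are sp², each contributing one p electron; each sp² =N– keeps its lone pair in-plane and puts one electron into the π system; the pyrrole-type nitrogen donates its lone pair from the p orbital. The ring is fully conjugated.
Tallying contributions gives 4 × 2 = 8 from the double-bond units + 2 from the NH atom = 10.
That gives a 4n+2 count (10, n = 2).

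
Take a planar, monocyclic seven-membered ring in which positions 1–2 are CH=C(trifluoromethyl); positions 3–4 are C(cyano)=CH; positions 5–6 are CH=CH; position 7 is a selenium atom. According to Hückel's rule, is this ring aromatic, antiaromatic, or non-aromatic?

The p orbitals form a continuous loop: the double-bond atoms are sp², each contributing one p electron; the selenium donates one lone pair from its p orbital. The ring is fully conjugated.
Tallying contributions gives 3 × 2 = 6 from the double-bond units + 2 from the Se atom = 8.
8 is a 4n count (n = 2), so the planar conjugated ring is antiaromatic.

Antiaromatic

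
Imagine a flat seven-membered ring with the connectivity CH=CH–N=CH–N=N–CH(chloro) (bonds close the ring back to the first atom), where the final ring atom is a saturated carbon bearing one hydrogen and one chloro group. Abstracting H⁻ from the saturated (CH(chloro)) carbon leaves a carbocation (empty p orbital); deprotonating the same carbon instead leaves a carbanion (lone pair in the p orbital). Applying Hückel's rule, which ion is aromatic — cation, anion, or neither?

The cation

In both ions every ring atom is sp² and contributes a p orbital, so both rings are fully conjugated.
Cation: 3 × 2 + 0 = 6 π electrons → 4(1)+2, aromatic.
Anion: 3 × 2 + 2 = 8 π electrons → 4(2), antiaromatic.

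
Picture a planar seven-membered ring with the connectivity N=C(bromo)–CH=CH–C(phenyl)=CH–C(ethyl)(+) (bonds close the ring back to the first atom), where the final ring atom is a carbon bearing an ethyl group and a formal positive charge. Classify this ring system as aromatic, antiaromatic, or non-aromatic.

Every ring atom contributes a p orbital perpendicular to the ring (the double-bond atoms are sp², each contributing one p electron; the doubly-bonded nitrogens are pyridine-type — their lone pairs lie in the ring plane, leaving one electron in the p orbital; the carbocation has an empty p orbital), so the π system is cyclic and fully conjugated.
π-electron count: 3 × 2 = 6 from the double-bond units + 0 from the C(ethyl)(+) atom = 6.
6 = 4(1) + 2, which satisfies Hückel's 4n+2 rule.

Aromatic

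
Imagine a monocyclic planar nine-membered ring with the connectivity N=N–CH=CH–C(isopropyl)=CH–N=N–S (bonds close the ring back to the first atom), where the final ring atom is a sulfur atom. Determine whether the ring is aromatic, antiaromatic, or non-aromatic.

Check conjugation: every atom in a ring double bond is sp² and brings one electron to the p orbital; each =N– nitrogen is pyridine-type (lone pair in the sp² plane, one electron in the p orbital); the sulfur donates one lone pair from its p orbital — every position has a p orbital, so the cyclic π system is continuous.
Adding the contributions, 4 × 2 = 8 from the double-bond units + 2 from the S atom = 10.
That gives a 4n+2 count (10, n = 2).

Aromatic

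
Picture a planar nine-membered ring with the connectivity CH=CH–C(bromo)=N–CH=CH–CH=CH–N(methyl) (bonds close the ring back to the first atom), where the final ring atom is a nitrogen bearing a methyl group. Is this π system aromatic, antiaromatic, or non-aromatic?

Aromatic

Check conjugation: the double-bond atoms are sp², each contributing one p electron; each sp² =N– keeps its lone pair in-plane and puts one electron into the π system; the pyrrole-type nitrogen donates its lone pair from the p orbital — every position has a p orbital, so the cyclic π system is continuous.
Counting π electrons: 4 × 2 = 8 from the double-bond units + 2 from the N(methyl) atom = 10.
With 10 π electrons (n = 2), the Hückel 4n+2 condition holds.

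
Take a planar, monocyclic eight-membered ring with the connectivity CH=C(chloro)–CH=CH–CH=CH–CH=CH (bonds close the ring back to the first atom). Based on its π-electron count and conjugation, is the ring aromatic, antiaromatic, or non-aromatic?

Check conjugation: each doubly-bonded ring atom is sp² with one p-orbital electron — every position has a p orbital, so the cyclic π system is continuous.
π-electron count: 4 × 2 = 8 from the 4 double-bond units.
8 = 4(2); a planar, fully conjugated 4n system is antiaromatic.

Antiaromatic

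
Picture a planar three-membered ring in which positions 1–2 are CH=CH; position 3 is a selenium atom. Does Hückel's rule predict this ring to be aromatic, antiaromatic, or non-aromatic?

Antiaromatic

All ring atoms are sp² and supply a p orbital to the ring (the double-bond atoms are sp², each contributing one p electron; the selenium donates one lone pair from its p orbital); the conjugation is uninterrupted.
Adding the contributions, 1 × 2 = 2 from the double-bond unit + 2 from the Se atom = 4.
A 4n π count (4, n = 1) in a planar conjugated ring means antiaromatic.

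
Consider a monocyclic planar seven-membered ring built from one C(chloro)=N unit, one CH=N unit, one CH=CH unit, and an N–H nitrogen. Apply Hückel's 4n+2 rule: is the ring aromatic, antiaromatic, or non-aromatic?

Antiaromatic

Check conjugation: each doubly-bonded ring atom is sp² with one p-orbital electron; each =N– nitrogen is pyridine-type (lone pair in the sp² plane, one electron in the p orbital); the pyrrole-type nitrogen donates its lone pair from the p orbital — every position has a p orbital, so the cyclic π system is continuous.
Counting π electrons: 3 × 2 = 6 from the double-bond units + 2 from the NH atom = 8.
With 8 = 4·2 π electrons, Hückel's rule classifies the planar ring as antiaromatic.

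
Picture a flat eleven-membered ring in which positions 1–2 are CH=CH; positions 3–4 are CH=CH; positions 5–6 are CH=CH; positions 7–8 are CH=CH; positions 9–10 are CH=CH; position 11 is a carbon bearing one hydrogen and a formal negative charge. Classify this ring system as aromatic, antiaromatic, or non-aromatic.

All ring atoms are sp² and supply a p orbital to the ring (every atom in a ring double bond is sp² and brings one electron to the p orbital; the carbanion's lone pair occupies the p orbital); the conjugation is uninterrupted.
π-electron count: 5 × 2 = 10 from the double-bond units + 2 from the CH(-) atom = 12.
A 4n π count (12, n = 3) in a planar conjugated ring means antiaromatic.

Antiaromatic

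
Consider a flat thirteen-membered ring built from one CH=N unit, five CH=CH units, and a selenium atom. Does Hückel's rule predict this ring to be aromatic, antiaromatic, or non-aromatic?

The p orbitals form a continuous loop: the double-bond atoms are sp², each contributing one p electron; the doubly-bonded nitrogens are pyridine-type — their lone pairs lie in the ring plane, leaving one electron in the p orbital; the selenium donates one lone pair from its p orbital. The ring is fully conjugated.
Tallying contributions gives 6 × 2 = 12 from the double-bond units + 2 from the Se atom = 14.
With 14 π electrons (n = 3), the Hückel 4n+2 condition holds.

Aromatic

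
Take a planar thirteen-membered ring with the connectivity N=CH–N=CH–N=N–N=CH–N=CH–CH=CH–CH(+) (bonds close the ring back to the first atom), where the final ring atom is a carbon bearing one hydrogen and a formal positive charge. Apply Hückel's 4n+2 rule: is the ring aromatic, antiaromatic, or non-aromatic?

Every ring atom contributes a p orbital perpendicular to the ring (every atom in a ring double bond is sp² and brings one electron to the p orbital; the doubly-bonded nitrogens are pyridine-type — their lone pairs lie in the ring plane, leaving one electron in the p orbital; the carbocation has an empty p orbital), so the π system is cyclic and fully conjugated.
Counting π electrons: 6 × 2 = 12 from the double-bond units + 0 from the CH(+) atom = 12.
12 = 4(3); a planar, fully conjugated 4n system is antiaromatic.

Antiaromatic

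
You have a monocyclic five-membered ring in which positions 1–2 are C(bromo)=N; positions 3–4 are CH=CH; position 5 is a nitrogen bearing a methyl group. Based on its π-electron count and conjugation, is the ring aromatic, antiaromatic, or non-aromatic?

Aromatic

Every ring atom contributes a p orbital perpendicular to the ring (every atom in a ring double bond is sp² and brings one electron to the p orbital; each sp² =N– keeps its lone pair in-plane and puts one electron into the π system; the pyrrole-type nitrogen donates its lone pair from the p orbital), so the π system is cyclic and fully conjugated.
Adding the contributions, 2 × 2 = 4 from the double-bond units + 2 from the N(methyl) atom = 6.
Since 6 = 4·1 + 2, the ring meets the 4n+2 criterion.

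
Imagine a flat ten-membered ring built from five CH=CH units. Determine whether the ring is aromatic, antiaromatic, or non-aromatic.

The p orbitals form a continuous loop: every atom in a ring double bond is sp² and brings one electron to the p orbital. The ring is fully conjugated.
Tallying contributions gives 5 × 2 = 10 from the 5 double-bond units.
Since 10 = 4·2 + 2, the ring meets the 4n+2 criterion.

Aromatic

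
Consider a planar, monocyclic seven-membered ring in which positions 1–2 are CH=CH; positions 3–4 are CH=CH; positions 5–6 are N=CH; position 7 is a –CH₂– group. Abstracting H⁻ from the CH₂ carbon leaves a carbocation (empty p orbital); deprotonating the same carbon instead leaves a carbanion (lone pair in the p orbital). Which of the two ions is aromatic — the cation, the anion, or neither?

The cation

In both ions every ring atom is sp² and contributes a p orbital, so both rings are fully conjugated.
Cation: 3 × 2 + 0 = 6 π electrons → 4(1)+2, aromatic.
Anion: 3 × 2 + 2 = 8 π electrons → 4(2), antiaromatic.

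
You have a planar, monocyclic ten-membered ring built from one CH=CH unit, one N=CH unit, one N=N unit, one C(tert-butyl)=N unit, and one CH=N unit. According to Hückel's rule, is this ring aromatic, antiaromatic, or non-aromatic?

Aromatic

All ring atoms are sp² and supply a p orbital to the ring (each doubly-bonded ring atom is sp² with one p-orbital electron; each sp² =N– keeps its lone pair in-plane and puts one electron into the π system); the conjugation is uninterrupted.
Tallying contributions gives 5 × 2 = 10 from the 5 double-bond units.
Since 10 = 4·2 + 2, the ring meets the 4n+2 criterion.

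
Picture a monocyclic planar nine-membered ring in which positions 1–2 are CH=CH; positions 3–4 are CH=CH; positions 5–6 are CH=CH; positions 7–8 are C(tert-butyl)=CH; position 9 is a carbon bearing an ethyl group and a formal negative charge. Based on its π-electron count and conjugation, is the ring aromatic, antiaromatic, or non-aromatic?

Every ring atom contributes a p orbital perpendicular to the ring (every atom in a ring double bond is sp² and brings one electron to the p orbital; the carbanion's lone pair occupies the p orbital), so the π system is cyclic and fully conjugated.
Adding the contributions, 4 × 2 = 8 from the double-bond units + 2 from the C(ethyl)(-) atom = 10.
That gives a 4n+2 count (10, n = 2).

Aromatic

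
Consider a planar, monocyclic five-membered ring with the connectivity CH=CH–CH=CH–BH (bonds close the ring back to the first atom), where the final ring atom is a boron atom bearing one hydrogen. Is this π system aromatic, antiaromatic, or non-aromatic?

All ring atoms are sp² and supply a p orbital to the ring (every atom in a ring double bond is sp² and brings one electron to the p orbital; the boron has an empty p orbital); the conjugation is uninterrupted.
Counting π electrons: 2 × 2 = 4 from the double-bond units + 0 from the BH atom = 4.
4 = 4(1); a planar, fully conjugated 4n system is antiaromatic.
This is borole.

Antiaromatic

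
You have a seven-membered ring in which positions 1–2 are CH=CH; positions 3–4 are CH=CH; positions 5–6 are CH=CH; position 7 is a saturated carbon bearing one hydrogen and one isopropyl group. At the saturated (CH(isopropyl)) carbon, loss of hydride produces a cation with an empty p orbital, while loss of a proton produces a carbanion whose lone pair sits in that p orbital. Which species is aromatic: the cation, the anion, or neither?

Both ions have a continuous loop of p orbitals — each ring atom is sp².
Cation: 3 × 2 + 0 = 6 π electrons → 4(1)+2, aromatic.
Anion: 3 × 2 + 2 = 8 π electrons → 4(2), antiaromatic.

The cation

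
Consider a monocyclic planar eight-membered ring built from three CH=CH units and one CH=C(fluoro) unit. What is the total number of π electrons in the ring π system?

Check conjugation: every atom in a ring double bond is sp² and brings one electron to the p orbital — every position has a p orbital, so the cyclic π system is continuous.
Adding the contributions, 4 × 2 = 8 from the 4 double-bond units.

8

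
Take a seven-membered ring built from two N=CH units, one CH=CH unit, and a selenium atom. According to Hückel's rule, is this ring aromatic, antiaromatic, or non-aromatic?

Antiaromatic

The p orbitals form a continuous loop: each doubly-bonded ring atom is sp² with one p-orbital electron; each =N– nitrogen is pyridine-type (lone pair in the sp² plane, one electron in the p orbital); the selenium donates one lone pair from its p orbital. The ring is fully conjugated.
Tallying contributions gives 3 × 2 = 6 from the double-bond units + 2 from the Se atom = 8.
A 4n π count (8, n = 2) in a planar conjugated ring means antiaromatic.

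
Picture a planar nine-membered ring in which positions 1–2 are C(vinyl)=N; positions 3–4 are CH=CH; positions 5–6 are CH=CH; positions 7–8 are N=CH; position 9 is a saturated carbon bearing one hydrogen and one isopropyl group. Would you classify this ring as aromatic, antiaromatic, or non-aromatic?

At the CH(isopropyl) position, that saturated carbon is sp³ and has no p orbital in the ring π system; the ring's p-orbital overlap is broken there.
Broken conjugation rules out both aromaticity and antiaromaticity.

Non-aromatic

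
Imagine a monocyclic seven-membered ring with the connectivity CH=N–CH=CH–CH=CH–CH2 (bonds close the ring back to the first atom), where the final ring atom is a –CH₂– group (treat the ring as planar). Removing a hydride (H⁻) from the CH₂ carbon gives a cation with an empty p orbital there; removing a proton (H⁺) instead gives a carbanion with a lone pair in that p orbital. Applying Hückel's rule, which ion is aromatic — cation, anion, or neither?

In either ion the ring is fully conjugated: every atom, including the new sp² carbon, supplies a p orbital.
Cation: 3 × 2 + 0 = 6 π electrons → 4(1)+2, aromatic.
Anion: 3 × 2 + 2 = 8 π electrons → 4(2), antiaromatic.

The cation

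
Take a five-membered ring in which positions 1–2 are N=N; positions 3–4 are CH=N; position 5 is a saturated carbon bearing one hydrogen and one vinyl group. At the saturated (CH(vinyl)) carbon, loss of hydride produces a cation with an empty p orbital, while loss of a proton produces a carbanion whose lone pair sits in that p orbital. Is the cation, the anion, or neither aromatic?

The anion

Both ions have a continuous loop of p orbitals — each ring atom is sp².
Cation: 2 × 2 + 0 = 4 π electrons → 4(1), antiaromatic.
Anion: 2 × 2 + 2 = 6 π electrons → 4(1)+2, aromatic.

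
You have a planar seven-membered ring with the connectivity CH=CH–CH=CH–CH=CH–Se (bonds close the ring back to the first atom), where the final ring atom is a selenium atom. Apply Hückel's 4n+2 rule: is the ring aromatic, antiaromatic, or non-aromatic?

Antiaromatic

The p orbitals form a continuous loop: every atom in a ring double bond is sp² and brings one electron to the p orbital; the selenium donates one lone pair from its p orbital. The ring is fully conjugated.
Tallying contributions gives 3 × 2 = 6 from the double-bond units + 2 from the Se atom = 8.
8 is a 4n count (n = 2), so the planar conjugated ring is antiaromatic.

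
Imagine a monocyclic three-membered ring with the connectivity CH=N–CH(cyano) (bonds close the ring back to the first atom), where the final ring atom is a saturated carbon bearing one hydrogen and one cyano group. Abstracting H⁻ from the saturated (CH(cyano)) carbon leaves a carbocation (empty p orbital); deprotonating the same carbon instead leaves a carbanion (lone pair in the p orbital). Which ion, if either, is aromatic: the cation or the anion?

In either ion the ring is fully conjugated: every atom, including the new sp² carbon, supplies a p orbital.
Cation: 1 × 2 + 0 = 2 π electrons → 4(0)+2, aromatic.
Anion: 1 × 2 + 2 = 4 π electrons → 4(1), antiaromatic.

The cation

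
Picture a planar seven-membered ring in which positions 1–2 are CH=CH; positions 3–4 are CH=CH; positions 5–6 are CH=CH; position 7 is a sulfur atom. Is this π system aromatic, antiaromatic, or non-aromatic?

Antiaromatic

The p orbitals form a continuous loop: every atom in a ring double bond is sp² and brings one electron to the p orbital; the sulfur donates one lone pair from its p orbital. The ring is fully conjugated.
π-electron count: 3 × 2 = 6 from the double-bond units + 2 from the S atom = 8.
8 = 4(2); a planar, fully conjugated 4n system is antiaromatic.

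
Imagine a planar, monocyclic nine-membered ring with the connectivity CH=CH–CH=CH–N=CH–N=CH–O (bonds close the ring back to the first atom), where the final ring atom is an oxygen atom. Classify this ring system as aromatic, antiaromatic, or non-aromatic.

Aromatic

All ring atoms are sp² and supply a p orbital to the ring (the double-bond atoms are sp², each contributing one p electron; each =N– nitrogen is pyridine-type (lone pair in the sp² plane, one electron in the p orbital); the oxygen donates one lone pair from its p orbital); the conjugation is uninterrupted.
Counting π electrons: 4 × 2 = 8 from the double-bond units + 2 from the O atom = 10.
10 = 4(2) + 2, which satisfies Hückel's 4n+2 rule.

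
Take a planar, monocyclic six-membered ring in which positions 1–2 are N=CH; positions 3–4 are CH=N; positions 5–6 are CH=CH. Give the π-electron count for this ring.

Check conjugation: each doubly-bonded ring atom is sp² with one p-orbital electron; the doubly-bonded nitrogens are pyridine-type — their lone pairs lie in the ring plane, leaving one electron in the p orbital — every position has a p orbital, so the cyclic π system is continuous.
π-electron count: 3 × 2 = 6 from the 3 double-bond units.

6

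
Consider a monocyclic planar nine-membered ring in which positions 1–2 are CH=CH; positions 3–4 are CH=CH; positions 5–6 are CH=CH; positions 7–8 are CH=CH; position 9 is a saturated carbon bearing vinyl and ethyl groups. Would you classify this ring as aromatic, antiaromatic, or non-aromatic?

Non-aromatic

Because that saturated carbon is sp³ and has no p orbital in the ring π system at the C(vinyl)(ethyl) position, the π system cannot extend all the way around the ring.
Hückel's rule only applies to fully conjugated rings, so this one is simply non-aromatic.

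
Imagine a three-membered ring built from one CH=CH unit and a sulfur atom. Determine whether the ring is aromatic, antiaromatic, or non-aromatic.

The p orbitals form a continuous loop: each doubly-bonded ring atom is sp² with one p-orbital electron; the sulfur donates one lone pair from its p orbital. The ring is fully conjugated.
Tallying contributions gives 1 × 2 = 2 from the double-bond unit + 2 from the S atom = 4.
4 = 4(1); a planar, fully conjugated 4n system is antiaromatic.

Antiaromatic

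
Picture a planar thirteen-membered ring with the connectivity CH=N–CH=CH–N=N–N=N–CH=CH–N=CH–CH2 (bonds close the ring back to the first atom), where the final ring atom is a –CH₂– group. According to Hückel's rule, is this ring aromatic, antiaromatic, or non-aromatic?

Non-aromatic

The CH2 carbon is saturated: the tetrahedral CH₂ carbon is sp³ and has no p orbital in the ring π system. Conjugation is not continuous around the ring.
Hückel's rule only applies to fully conjugated rings, so this one is simply non-aromatic.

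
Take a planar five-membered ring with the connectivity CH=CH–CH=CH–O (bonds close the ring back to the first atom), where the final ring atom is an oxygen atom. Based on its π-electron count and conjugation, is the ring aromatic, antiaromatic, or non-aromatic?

The p orbitals form a continuous loop: the double-bond atoms are sp², each contributing one p electron; the oxygen donates one lone pair from its p orbital. The ring is fully conjugated.
Counting π electrons: 2 × 2 = 4 from the double-bond units + 2 from the O atom = 6.
That gives a 4n+2 count (6, n = 1).
(This ring is furan.)

Aromatic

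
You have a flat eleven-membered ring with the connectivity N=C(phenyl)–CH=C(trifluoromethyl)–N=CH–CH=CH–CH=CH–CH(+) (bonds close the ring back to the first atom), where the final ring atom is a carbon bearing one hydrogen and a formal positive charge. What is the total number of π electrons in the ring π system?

All ring atoms are sp² and supply a p orbital to the ring (every atom in a ring double bond is sp² and brings one electron to the p orbital; each =N– nitrogen is pyridine-type (lone pair in the sp² plane, one electron in the p orbital); the carbocation has an empty p orbital); the conjugation is uninterrupted.
π-electron count: 5 × 2 = 10 from the double-bond units + 0 from the CH(+) atom = 10.

10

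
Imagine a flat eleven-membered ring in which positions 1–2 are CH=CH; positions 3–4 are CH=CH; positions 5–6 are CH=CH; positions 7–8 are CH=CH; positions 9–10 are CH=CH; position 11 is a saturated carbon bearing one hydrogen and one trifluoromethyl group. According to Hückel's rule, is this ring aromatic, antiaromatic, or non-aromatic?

The CH(trifluoromethyl) position has four σ bonds — that saturated carbon is sp³ and has no p orbital in the ring π system — so the cyclic conjugation is interrupted.
Hückel's rule only applies to fully conjugated rings, so this one is simply non-aromatic.

Non-aromatic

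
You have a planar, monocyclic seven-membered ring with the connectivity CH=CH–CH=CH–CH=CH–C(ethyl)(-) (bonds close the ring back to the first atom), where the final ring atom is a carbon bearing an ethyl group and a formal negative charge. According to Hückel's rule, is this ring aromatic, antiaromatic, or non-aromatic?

Antiaromatic

Check conjugation: every atom in a ring double bond is sp² and brings one electron to the p orbital; the carbanion's lone pair occupies the p orbital — every position has a p orbital, so the cyclic π system is continuous.
π-electron count: 3 × 2 = 6 from the double-bond units + 2 from the C(ethyl)(-) atom = 8.
A 4n π count (8, n = 2) in a planar conjugated ring means antiaromatic.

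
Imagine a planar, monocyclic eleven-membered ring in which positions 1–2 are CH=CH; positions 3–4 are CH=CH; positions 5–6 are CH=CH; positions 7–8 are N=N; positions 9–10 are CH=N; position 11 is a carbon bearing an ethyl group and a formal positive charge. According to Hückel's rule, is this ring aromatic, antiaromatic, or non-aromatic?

The p orbitals form a continuous loop: the double-bond atoms are sp², each contributing one p electron; each sp² =N– keeps its lone pair in-plane and puts one electron into the π system; the carbocation has an empty p orbital. The ring is fully conjugated.
Tallying contributions gives 5 × 2 = 10 from the double-bond units + 0 from the C(ethyl)(+) atom = 10.
With 10 π electrons (n = 2), the Hückel 4n+2 condition holds.

Aromatic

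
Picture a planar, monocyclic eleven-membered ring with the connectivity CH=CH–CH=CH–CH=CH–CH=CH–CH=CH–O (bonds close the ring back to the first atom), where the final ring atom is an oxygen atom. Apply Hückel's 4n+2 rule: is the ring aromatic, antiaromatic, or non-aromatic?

Antiaromatic

All ring atoms are sp² and supply a p orbital to the ring (each doubly-bonded ring atom is sp² with one p-orbital electron; the oxygen donates one lone pair from its p orbital); the conjugation is uninterrupted.
Adding the contributions, 5 × 2 = 10 from the double-bond units + 2 from the O atom = 12.
With 12 = 4·3 π electrons, Hückel's rule classifies the planar ring as antiaromatic.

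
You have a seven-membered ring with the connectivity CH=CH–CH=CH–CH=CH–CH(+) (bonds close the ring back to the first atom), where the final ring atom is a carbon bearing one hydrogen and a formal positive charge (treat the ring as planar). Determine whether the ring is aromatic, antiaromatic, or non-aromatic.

Every ring atom contributes a p orbital perpendicular to the ring (each doubly-bonded ring atom is sp² with one p-orbital electron; the carbocation has an empty p orbital), so the π system is cyclic and fully conjugated.
Adding the contributions, 3 × 2 = 6 from the double-bond units + 0 from the CH(+) atom = 6.
6 = 4(1) + 2, which satisfies Hückel's 4n+2 rule.
This is the tropylium cation.

Aromatic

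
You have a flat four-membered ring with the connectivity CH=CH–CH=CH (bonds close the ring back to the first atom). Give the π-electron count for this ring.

Every ring atom contributes a p orbital perpendicular to the ring (each doubly-bonded ring atom is sp² with one p-orbital electron), so the π system is cyclic and fully conjugated.
Counting π electrons: 2 × 2 = 4 from the 2 double-bond units.
(The species described is cyclobutadiene.)

4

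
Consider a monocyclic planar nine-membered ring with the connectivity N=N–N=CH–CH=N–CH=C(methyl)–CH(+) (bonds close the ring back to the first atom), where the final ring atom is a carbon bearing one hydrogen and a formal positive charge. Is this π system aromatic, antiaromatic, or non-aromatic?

Check conjugation: every atom in a ring double bond is sp² and brings one electron to the p orbital; each sp² =N– keeps its lone pair in-plane and puts one electron into the π system; the carbocation has an empty p orbital — every position has a p orbital, so the cyclic π system is continuous.
Adding the contributions, 4 × 2 = 8 from the double-bond units + 0 from the CH(+) atom = 8.
A 4n π count (8, n = 2) in a planar conjugated ring means antiaromatic.

Antiaromatic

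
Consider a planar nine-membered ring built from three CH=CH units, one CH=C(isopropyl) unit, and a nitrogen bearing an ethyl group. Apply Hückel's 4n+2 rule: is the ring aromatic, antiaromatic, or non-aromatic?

Aromatic

All ring atoms are sp² and supply a p orbital to the ring (each doubly-bonded ring atom is sp² with one p-orbital electron; the pyrrole-type nitrogen donates its lone pair from the p orbital); the conjugation is uninterrupted.
π-electron count: 4 × 2 = 8 from the double-bond units + 2 from the N(ethyl) atom = 10.
Since 10 = 4·2 + 2, the ring meets the 4n+2 criterion.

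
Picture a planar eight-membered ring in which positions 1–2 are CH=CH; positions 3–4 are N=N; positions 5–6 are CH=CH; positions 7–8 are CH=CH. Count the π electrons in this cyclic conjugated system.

Check conjugation: each doubly-bonded ring atom is sp² with one p-orbital electron; each =N– nitrogen is pyridine-type (lone pair in the sp² plane, one electron in the p orbital) — every position has a p orbital, so the cyclic π system is continuous.
Counting π electrons: 4 × 2 = 8 from the 4 double-bond units.

8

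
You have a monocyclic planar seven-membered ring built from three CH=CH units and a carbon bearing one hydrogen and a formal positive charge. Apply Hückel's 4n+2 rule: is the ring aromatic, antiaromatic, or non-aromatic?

All ring atoms are sp² and supply a p orbital to the ring (the double-bond atoms are sp², each contributing one p electron; the carbocation has an empty p orbital); the conjugation is uninterrupted.
π-electron count: 3 × 2 = 6 from the double-bond units + 0 from the CH(+) atom = 6.
With 6 π electrons (n = 1), the Hückel 4n+2 condition holds.
(This ring is the tropylium cation.)

Aromatic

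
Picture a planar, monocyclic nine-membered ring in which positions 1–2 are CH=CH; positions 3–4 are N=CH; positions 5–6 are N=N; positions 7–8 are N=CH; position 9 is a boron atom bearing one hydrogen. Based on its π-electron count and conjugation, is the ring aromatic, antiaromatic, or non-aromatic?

Every ring atom contributes a p orbital perpendicular to the ring (every atom in a ring double bond is sp² and brings one electron to the p orbital; each sp² =N– keeps its lone pair in-plane and puts one electron into the π system; the boron has an empty p orbital), so the π system is cyclic and fully conjugated.
Counting π electrons: 4 × 2 = 8 from the double-bond units + 0 from the BH atom = 8.
With 8 = 4·2 π electrons, Hückel's rule classifies the planar ring as antiaromatic.

Antiaromatic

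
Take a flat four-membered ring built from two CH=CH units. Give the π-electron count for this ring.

Every ring atom contributes a p orbital perpendicular to the ring (each doubly-bonded ring atom is sp² with one p-orbital electron), so the π system is cyclic and fully conjugated.
Counting π electrons: 2 × 2 = 4 from the 2 double-bond units.
(This ring is cyclobutadiene.)

4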